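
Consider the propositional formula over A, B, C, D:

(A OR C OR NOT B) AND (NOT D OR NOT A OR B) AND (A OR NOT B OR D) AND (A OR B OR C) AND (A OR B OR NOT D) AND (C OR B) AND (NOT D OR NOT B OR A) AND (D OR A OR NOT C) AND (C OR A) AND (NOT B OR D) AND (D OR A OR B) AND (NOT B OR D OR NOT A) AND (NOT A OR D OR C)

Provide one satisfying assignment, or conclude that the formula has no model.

Case C = true:
Case D = false:
(A) alone gives A = true.
(NOT B) alone gives B = false.
All clauses are satisfied.

A=true, B=false, C=true, D=false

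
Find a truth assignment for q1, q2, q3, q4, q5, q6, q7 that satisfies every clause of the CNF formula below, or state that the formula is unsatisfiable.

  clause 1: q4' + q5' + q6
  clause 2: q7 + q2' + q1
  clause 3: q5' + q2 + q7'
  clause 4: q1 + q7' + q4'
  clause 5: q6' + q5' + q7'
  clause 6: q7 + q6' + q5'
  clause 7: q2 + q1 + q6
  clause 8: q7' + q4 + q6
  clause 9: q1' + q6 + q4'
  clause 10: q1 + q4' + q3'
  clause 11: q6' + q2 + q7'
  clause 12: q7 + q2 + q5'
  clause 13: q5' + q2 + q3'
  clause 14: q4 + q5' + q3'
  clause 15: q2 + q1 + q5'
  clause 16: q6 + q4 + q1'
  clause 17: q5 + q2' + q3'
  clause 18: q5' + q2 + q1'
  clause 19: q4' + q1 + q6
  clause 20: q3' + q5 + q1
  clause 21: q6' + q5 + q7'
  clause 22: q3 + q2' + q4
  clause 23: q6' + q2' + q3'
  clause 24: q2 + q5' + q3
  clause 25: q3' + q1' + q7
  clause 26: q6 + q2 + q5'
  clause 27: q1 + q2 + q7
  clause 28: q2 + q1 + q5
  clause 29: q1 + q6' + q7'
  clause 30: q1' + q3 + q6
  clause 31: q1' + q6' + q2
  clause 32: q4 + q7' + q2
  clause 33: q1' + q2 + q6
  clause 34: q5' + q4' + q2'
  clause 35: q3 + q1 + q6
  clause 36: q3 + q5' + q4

Branch on q4: set q4 = 1.
Branch on q5: set q5 = 0.
Branch on q1: set q1 = 1.
The clause (q6) is unit, so q6 = 1.
The clause (q7') is unit, so q7 = 0.
The clause (q3') is unit, so q3 = 0.
The clause (q2) is unit, so q2 = 1.
This assignment satisfies each clause.

q1=1, q2=1, q3=0, q4=1, q5=0, q6=1, q7=0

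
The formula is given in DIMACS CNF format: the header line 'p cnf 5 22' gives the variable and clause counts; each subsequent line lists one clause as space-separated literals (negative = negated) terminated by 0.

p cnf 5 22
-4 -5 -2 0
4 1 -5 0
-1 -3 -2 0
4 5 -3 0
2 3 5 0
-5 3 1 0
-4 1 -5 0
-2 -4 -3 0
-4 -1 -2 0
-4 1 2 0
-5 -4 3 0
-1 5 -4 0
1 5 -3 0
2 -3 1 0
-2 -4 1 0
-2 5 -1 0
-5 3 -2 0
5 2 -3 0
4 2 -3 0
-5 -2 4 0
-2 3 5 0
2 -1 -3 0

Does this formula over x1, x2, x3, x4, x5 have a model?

Suppose x4 = False.
Suppose x1 = True.
Suppose x3 = False.
Suppose x2 = False.
The clause (x5) is unit, so x5 = True.
All clauses are satisfied.
A satisfying assignment: x1: True, x2: False, x3: False, x4: False, x5: True.

Yes, satisfiable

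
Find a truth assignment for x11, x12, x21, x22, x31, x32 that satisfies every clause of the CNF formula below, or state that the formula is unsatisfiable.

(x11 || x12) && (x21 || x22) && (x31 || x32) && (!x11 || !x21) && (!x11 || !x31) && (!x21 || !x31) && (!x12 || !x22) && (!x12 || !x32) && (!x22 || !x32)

UNSATISFIABLE

Case x11 = true:
From the singleton clause (!x21), x21 = false.
From the singleton clause (x22), x22 = true.
From the singleton clause (!x31), x31 = false.
From the singleton clause (x32), x32 = true.
Now (!x32) is unsatisfied and unit — conflict.
So x11 must be the other value — set x11 = false.
From the singleton clause (x12), x12 = true.
From the singleton clause (!x22), x22 = false.
From the singleton clause (x21), x21 = true.
From the singleton clause (!x31), x31 = false.
From the singleton clause (x32), x32 = true.
Now (!x32) is unsatisfied and unit — conflict.
Either choice for x11 ends in contradiction.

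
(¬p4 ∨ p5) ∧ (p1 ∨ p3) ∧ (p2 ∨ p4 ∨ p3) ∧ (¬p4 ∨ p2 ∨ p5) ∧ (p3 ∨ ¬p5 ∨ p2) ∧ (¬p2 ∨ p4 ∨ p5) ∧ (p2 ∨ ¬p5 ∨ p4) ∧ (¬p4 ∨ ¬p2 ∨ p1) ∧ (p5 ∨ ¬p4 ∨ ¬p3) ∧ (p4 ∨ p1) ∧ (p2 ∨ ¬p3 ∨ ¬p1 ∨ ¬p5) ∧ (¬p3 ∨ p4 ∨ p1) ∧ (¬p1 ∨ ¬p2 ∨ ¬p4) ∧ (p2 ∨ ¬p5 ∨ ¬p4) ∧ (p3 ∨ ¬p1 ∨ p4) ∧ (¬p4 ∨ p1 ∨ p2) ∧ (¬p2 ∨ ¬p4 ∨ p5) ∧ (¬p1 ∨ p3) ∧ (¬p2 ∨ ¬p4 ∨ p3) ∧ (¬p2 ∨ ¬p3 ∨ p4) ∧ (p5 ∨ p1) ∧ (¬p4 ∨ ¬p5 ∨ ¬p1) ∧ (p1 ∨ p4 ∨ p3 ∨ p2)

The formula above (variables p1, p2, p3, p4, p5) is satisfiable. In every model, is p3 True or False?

True

Suppose p3 = False.
From the singleton clause (p1), p1 = True.
Now (¬p1) is unsatisfied and unit — conflict.
So every satisfying assignment has p3 = True.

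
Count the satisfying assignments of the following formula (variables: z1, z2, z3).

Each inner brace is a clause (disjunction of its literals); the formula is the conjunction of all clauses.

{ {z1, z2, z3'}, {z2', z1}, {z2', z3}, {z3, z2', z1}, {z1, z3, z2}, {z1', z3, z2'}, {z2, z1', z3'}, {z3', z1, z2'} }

2

There are 2^3 = 8 truth assignments over (z1, z2, z3).
Split on z2. With z2 = 1, the clauses containing z2 are satisfied and z2' drops from the rest; 1 of the 2^2 = 4 assignments to the other variables satisfy what remains.
With z2 = 0, by the same count on the reduced clause set, 1 assignment works.
(One model: z1=T, z2=F, z3=F.)
Total: 1 + 1 = 2.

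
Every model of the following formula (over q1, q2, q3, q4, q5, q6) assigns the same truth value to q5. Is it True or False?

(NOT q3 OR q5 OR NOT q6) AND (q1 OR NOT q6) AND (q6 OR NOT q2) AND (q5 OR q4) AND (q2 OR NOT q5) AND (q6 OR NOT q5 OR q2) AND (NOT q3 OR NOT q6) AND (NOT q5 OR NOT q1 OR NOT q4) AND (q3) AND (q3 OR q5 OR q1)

Suppose q5 = true.
The clause (q2) is unit, so q2 = true.
The clause (q6) is unit, so q6 = true.
The clause (q1) is unit, so q1 = true.
The clause (NOT q3) is unit, so q3 = false.
That conflicts with the unit clause (q3).
So every satisfying assignment has q5 = False.

False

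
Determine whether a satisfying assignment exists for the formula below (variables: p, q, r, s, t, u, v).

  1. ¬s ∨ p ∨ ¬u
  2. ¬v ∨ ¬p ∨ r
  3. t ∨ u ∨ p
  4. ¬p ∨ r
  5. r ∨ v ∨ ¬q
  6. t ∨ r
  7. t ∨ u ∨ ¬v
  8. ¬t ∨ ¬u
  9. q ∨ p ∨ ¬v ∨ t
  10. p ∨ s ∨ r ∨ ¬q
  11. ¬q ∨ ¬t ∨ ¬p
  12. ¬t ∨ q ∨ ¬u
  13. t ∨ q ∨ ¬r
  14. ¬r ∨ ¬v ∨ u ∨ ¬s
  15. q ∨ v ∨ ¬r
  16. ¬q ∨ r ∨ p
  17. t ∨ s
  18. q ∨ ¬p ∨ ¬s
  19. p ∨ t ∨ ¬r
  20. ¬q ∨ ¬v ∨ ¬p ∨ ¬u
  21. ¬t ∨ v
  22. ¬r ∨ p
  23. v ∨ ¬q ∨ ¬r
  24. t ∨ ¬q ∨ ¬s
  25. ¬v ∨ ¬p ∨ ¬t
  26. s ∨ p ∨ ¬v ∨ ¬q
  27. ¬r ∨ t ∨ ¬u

Case p = False:
The clause (¬r) is unit, so r = False.
The clause (t) is unit, so t = True.
The clause (¬u) is unit, so u = False.
The clause (¬q) is unit, so q = False.
The clause (v) is unit, so v = True.
No clause remains; s is free.
A satisfying assignment: p: False,  q: False,  r: False,  s: True,  t: True,  u: False,  v: True.

Yes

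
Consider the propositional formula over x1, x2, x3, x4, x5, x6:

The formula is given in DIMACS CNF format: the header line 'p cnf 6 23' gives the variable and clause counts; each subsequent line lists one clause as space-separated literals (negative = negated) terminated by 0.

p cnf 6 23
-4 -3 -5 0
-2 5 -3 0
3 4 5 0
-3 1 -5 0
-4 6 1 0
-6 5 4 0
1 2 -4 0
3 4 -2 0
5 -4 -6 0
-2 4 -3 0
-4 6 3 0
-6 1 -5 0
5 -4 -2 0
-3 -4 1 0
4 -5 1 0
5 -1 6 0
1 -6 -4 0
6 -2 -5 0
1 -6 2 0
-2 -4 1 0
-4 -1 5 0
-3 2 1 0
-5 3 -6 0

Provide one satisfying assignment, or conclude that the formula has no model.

x1: True,  x2: False,  x3: False,  x4: False,  x5: True,  x6: False

Suppose x4 = False.
Suppose x3 = False.
From the singleton clause (x5), x5 = True.
From the singleton clause (¬x2), x2 = False.
From the singleton clause (x1), x1 = True.
From the singleton clause (¬x6), x6 = False.
Every clause now holds.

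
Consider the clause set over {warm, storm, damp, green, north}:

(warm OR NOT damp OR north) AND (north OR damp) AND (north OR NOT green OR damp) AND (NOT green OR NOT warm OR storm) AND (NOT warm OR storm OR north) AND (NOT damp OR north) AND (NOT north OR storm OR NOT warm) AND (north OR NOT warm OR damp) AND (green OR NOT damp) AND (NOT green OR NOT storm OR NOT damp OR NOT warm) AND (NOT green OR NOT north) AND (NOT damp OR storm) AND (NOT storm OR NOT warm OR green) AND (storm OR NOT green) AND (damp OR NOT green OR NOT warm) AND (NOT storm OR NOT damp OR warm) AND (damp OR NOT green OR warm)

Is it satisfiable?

Try north = true.
The clause (NOT green) is unit, so green = false.
The clause (NOT damp) is unit, so damp = false.
Try storm = false.
The clause (NOT warm) is unit, so warm = false.
Every clause now holds.
A satisfying assignment: warm: false,  storm: false,  damp: false,  green: false,  north: true.

Yes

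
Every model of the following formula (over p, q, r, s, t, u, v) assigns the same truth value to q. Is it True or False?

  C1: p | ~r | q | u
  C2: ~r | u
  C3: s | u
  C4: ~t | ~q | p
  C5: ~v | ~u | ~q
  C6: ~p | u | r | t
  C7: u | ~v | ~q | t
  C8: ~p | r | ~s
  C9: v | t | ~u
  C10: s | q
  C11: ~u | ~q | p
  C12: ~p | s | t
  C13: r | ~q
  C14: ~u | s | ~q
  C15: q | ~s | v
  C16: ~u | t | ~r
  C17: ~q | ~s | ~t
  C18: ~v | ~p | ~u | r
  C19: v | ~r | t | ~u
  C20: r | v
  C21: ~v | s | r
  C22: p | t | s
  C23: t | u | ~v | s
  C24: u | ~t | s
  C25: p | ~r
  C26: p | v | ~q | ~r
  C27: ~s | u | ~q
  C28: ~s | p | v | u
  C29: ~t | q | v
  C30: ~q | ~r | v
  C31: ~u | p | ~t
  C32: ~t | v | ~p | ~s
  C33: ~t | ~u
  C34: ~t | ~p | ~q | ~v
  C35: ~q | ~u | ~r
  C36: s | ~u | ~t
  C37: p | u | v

False

Suppose q = 1.
Unit clause (r) forces r = 1.
Unit clause (u) forces u = 1.
But (~u) is also a unit clause — contradiction.
So every satisfying assignment has q = False.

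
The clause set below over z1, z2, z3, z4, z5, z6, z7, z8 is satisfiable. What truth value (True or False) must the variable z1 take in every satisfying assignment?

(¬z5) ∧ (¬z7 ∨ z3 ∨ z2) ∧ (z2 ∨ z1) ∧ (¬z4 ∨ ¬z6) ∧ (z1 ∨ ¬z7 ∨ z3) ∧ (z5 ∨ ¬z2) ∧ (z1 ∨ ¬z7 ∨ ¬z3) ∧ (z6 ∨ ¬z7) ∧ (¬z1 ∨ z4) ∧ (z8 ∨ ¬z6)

Suppose z1 = False.
Unit clause (¬z5) forces z5 = False.
Unit clause (z2) forces z2 = True.
But (¬z2) is also a unit clause — contradiction.
So every satisfying assignment has z1 = True.

True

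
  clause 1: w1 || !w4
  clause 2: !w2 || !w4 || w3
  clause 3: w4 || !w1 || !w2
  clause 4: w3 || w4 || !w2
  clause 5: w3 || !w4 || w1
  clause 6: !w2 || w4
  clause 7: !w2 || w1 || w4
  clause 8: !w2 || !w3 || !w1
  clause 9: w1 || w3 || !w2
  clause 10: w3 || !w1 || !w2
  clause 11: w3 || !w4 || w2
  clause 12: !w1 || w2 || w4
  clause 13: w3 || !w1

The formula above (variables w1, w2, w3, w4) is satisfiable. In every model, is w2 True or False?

False

Suppose w2 = true.
From the singleton clause (w4), w4 = true.
From the singleton clause (w1), w1 = true.
From the singleton clause (w3), w3 = true.
Now (!w3) is unsatisfied and unit — conflict.
So every satisfying assignment has w2 = False.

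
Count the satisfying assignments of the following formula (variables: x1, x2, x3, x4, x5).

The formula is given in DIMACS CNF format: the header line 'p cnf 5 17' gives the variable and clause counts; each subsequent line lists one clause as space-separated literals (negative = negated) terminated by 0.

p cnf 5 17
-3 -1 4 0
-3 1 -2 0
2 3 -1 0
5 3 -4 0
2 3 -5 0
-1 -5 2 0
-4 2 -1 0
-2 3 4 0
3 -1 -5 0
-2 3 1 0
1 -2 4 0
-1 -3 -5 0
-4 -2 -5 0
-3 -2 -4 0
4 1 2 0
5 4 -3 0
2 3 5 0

2

There are 2^5 = 32 truth assignments over (x1, x2, x3, x4, x5).
Split on x1. With x1 = True, the clauses containing x1 are satisfied and ¬x1 drops from the rest; 0 of the 2^4 = 16 assignments to the other variables satisfy what remains.
With x1 = False, by the same count on the reduced clause set, 2 assignments work.
(One model: x1=F, x2=F, x3=T, x4=T, x5=F.)
Total: 0 + 2 = 2.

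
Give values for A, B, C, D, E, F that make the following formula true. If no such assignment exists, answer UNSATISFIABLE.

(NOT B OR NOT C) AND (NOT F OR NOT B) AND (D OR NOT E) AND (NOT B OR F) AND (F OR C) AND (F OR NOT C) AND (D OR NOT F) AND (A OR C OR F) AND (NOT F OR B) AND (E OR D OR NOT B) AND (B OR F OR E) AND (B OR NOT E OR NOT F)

Branch on B: set B = false.
The clause (NOT F) is unit, so F = false.
The clause (C) is unit, so C = true.
Now (NOT C) is unsatisfied and unit — conflict.
That branch fails; take B = true instead.
The clause (NOT C) is unit, so C = false.
The clause (NOT F) is unit, so F = false.
Now (F) is unsatisfied and unit — conflict.
Both values of B lead to a conflict.

UNSATISFIABLE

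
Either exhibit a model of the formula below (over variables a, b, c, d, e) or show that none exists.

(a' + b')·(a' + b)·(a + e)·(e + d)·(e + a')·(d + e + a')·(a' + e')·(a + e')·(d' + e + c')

Try a = 0.
(e) alone gives e = 1.
Now (e') is unsatisfied and unit — conflict.
So a must be the other value — set a = 1.
(b') alone gives b = 0.
Now (b) is unsatisfied and unit — conflict.
Either choice for a ends in contradiction.

UNSATISFIABLE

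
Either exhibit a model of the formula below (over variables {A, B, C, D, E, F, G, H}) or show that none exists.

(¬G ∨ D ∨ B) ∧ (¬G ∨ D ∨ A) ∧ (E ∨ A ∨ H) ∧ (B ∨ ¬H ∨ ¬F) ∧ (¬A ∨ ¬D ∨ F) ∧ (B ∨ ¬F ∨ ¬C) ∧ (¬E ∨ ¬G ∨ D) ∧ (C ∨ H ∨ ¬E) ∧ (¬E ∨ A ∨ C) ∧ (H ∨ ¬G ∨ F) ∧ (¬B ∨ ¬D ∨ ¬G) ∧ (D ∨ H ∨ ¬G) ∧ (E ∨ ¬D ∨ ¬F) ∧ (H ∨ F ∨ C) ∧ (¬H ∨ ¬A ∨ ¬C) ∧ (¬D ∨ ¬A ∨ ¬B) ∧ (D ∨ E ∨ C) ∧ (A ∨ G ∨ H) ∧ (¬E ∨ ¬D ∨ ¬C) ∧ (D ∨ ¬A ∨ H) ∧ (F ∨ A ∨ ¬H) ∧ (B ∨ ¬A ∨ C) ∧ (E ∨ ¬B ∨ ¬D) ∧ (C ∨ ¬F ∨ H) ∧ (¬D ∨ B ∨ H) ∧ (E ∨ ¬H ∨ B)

Branch on G: set G = False.
Branch on A: set A = True.
Branch on D: set D = False.
Unit clause (H) forces H = True.
Unit clause (¬C) forces C = False.
Unit clause (E) forces E = True.
Unit clause (B) forces B = True.
No clause remains; F is free.

A: True, B: True, C: False, D: False, E: True, F: True, G: False, H: True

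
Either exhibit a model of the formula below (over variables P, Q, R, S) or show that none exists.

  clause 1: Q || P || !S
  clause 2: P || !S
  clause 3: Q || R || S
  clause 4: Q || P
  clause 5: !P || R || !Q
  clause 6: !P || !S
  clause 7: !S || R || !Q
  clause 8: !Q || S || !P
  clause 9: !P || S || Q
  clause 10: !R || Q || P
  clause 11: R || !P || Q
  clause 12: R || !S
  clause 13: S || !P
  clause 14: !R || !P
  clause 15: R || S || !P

P: false; Q: true; R: false; S: false

Branch on P: set P = false.
(!S) alone gives S = false.
(Q) alone gives Q = true.
No clause remains; R is free.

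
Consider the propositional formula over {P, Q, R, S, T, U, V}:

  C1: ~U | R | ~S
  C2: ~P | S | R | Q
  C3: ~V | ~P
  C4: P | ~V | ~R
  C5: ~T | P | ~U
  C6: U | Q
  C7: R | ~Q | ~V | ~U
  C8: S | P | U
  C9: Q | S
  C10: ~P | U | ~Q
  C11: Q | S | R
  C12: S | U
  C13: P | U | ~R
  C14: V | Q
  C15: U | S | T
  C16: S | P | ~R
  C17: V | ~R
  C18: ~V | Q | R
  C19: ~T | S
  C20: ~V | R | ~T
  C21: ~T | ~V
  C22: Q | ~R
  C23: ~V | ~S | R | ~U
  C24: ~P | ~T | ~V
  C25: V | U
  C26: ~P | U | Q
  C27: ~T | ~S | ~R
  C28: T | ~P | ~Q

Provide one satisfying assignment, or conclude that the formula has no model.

P=0, Q=1, R=0, S=1, T=0, U=0, V=1

Try V = 1.
From the singleton clause (~P), P = 0.
From the singleton clause (~R), R = 0.
From the singleton clause (Q), Q = 1.
From the singleton clause (~U), U = 0.
From the singleton clause (S), S = 1.
From the singleton clause (~T), T = 0.
This assignment satisfies each clause.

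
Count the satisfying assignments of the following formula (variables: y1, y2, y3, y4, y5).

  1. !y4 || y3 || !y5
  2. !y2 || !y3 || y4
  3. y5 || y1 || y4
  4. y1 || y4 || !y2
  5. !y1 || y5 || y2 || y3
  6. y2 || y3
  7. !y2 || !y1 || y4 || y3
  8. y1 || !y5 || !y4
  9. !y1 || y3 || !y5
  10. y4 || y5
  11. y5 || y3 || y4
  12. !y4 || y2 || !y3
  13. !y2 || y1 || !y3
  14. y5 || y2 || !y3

6

There are 2^5 = 32 truth assignments over (y1, y2, y3, y4, y5).
Split on y1. With y1 = true, the clauses containing y1 are satisfied and !y1 drops from the rest; 4 of the 2^4 = 16 assignments to the other variables satisfy what remains.
With y1 = false, by the same count on the reduced clause set, 2 assignments work.
(One model: y1=F, y2=F, y3=T, y4=F, y5=T.)
Total: 4 + 2 = 6.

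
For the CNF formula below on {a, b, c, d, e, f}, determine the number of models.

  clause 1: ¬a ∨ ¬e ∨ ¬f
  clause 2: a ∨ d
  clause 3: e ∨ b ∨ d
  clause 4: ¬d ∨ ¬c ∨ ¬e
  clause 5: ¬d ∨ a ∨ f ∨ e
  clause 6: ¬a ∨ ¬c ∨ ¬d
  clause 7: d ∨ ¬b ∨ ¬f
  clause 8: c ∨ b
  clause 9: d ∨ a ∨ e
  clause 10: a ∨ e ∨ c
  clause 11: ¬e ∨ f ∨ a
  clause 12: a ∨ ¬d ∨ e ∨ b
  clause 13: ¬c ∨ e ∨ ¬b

There are 2^6 = 64 truth assignments over (a, b, c, d, e, f).
Split on e. With e = True, the clauses containing e are satisfied and ¬e drops from the rest; 5 of the 2^5 = 32 assignments to the other variables satisfy what remains.
With e = False, by the same count on the reduced clause set, 3 assignments work.
(One model: a=F, b=T, c=F, d=T, e=T, f=T.)
Total: 5 + 3 = 8.

8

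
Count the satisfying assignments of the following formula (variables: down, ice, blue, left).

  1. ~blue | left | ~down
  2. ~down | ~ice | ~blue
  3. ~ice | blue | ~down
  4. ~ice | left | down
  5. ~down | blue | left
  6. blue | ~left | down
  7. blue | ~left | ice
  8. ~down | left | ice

5

There are 2^4 = 16 truth assignments over (down, ice, blue, left).
Check each against the 8 clauses (columns in the order down, ice, blue, left):
  F F F F  ✓ satisfies all
  F F F T  ✗ fails (blue | ~left | down)
  F F T F  ✓ satisfies all
  F F T T  ✓ satisfies all
  F T F F  ✗ fails (~ice | left | down)
  F T F T  ✗ fails (blue | ~left | down)
  F T T F  ✗ fails (~ice | left | down)
  F T T T  ✓ satisfies all
  T F F F  ✗ fails (~down | blue | left)
  T F F T  ✗ fails (blue | ~left | ice)
  T F T F  ✗ fails (~blue | left | ~down)
  T F T T  ✓ satisfies all
  T T F F  ✗ fails (~ice | blue | ~down)
  T T F T  ✗ fails (~ice | blue | ~down)
  T T T F  ✗ fails (~blue | left | ~down)
  T T T T  ✗ fails (~down | ~ice | ~blue)
5 of the 16 rows are models.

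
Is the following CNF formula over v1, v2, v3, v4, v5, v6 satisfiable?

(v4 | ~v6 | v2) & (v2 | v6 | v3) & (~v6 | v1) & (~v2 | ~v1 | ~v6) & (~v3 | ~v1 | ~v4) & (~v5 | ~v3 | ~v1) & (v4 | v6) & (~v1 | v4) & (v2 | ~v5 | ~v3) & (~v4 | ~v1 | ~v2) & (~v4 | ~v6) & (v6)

No, unsatisfiable

Unit clause (v6) forces v6 = 1.
Unit clause (v1) forces v1 = 1.
Unit clause (~v2) forces v2 = 0.
Unit clause (v4) forces v4 = 1.
Now (~v4) is unsatisfied and unit — conflict.
No assignment satisfies every clause.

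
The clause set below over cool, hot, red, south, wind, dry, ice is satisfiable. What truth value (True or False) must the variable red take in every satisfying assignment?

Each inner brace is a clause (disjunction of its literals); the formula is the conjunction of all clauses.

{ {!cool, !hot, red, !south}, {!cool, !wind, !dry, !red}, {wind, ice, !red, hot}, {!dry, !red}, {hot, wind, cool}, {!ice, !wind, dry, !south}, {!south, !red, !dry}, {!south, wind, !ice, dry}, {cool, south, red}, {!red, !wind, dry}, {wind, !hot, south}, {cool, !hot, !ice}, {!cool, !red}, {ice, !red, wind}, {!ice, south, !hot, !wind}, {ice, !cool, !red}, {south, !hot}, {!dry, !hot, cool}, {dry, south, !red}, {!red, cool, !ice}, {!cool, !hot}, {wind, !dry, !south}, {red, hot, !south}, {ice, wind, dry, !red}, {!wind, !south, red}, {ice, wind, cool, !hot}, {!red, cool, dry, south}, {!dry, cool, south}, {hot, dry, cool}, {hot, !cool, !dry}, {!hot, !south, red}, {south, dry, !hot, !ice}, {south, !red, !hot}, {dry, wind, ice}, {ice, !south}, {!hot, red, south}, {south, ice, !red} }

False

Suppose red = true.
(!dry) alone gives dry = false.
(!wind) alone gives wind = false.
(!cool) alone gives cool = false.
(hot) alone gives hot = true.
(south) alone gives south = true.
(!ice) alone gives ice = false.
That conflicts with the unit clause (ice).
So every satisfying assignment has red = False.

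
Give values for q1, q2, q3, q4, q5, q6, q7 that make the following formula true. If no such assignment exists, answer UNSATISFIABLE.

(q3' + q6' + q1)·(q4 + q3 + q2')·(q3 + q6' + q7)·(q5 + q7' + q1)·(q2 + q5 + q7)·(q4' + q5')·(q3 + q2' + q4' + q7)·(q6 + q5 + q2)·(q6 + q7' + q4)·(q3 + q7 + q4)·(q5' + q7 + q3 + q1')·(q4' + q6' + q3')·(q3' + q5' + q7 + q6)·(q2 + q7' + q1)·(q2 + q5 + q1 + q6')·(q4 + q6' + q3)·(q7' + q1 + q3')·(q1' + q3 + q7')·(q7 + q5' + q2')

Suppose q4 = 0.
Suppose q3 = 1.
Suppose q6 = 1.
The clause (q1) is unit, so q1 = 1.
Suppose q2 = 1.
Suppose q7 = 1.
No clause remains; q5 is free.

q1 ↦ 1; q2 ↦ 1; q3 ↦ 1; q4 ↦ 0; q5 ↦ 0; q6 ↦ 1; q7 ↦ 1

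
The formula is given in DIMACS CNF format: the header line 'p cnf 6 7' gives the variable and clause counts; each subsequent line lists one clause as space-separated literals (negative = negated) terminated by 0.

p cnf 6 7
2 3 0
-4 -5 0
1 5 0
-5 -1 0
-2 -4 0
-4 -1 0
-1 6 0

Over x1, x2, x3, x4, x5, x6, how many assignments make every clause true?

9

There are 2^6 = 64 truth assignments over (x1, x2, x3, x4, x5, x6).
Split on x2. With x2 = True, the clauses containing x2 are satisfied and ¬x2 drops from the rest; 6 of the 2^5 = 32 assignments to the other variables satisfy what remains.
With x2 = False, by the same count on the reduced clause set, 3 assignments work.
(One model: x1=F, x2=F, x3=T, x4=F, x5=T, x6=F.)
Total: 6 + 3 = 9.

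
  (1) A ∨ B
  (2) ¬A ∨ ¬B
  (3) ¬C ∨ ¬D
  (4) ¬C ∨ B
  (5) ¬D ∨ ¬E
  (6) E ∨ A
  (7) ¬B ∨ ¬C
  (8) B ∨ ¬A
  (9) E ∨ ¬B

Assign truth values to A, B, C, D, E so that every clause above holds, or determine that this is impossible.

Case A = False:
Unit clause (B) forces B = True.
Unit clause (E) forces E = True.
Unit clause (¬D) forces D = False.
Unit clause (¬C) forces C = False.
All clauses are satisfied.

A=False,  B=True,  C=False,  D=False,  E=True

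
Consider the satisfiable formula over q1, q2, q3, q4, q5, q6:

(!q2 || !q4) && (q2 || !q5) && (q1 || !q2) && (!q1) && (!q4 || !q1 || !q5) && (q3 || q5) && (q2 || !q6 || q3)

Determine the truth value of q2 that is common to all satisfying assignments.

Suppose q2 = true.
The clause (!q4) is unit, so q4 = false.
The clause (q1) is unit, so q1 = true.
But (!q1) is also a unit clause — contradiction.
So every satisfying assignment has q2 = False.

False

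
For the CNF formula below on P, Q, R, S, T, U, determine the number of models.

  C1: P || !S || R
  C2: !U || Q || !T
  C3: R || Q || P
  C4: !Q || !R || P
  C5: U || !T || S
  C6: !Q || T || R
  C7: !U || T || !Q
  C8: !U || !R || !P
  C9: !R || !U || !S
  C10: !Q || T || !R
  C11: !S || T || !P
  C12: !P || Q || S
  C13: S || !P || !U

There are 2^6 = 64 truth assignments over (P, Q, R, S, T, U).
Split on U. With U = true, the clauses containing U are satisfied and !U drops from the rest; 3 of the 2^5 = 32 assignments to the other variables satisfy what remains.
With U = false, by the same count on the reduced clause set, 7 assignments work.
(One model: P=F, Q=F, R=T, S=F, T=F, U=F.)
Total: 3 + 7 = 10.

10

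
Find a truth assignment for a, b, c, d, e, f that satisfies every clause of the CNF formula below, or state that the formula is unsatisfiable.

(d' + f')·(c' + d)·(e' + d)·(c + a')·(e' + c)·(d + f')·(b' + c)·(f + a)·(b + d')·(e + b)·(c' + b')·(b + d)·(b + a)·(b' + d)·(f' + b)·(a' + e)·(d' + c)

Branch on d: set d = 0.
Unit clause (c') forces c = 0.
Unit clause (e') forces e = 0.
Unit clause (a') forces a = 0.
Unit clause (f') forces f = 0.
That conflicts with the unit clause (f).
So d must be the other value — set d = 1.
Unit clause (f') forces f = 0.
Unit clause (a) forces a = 1.
Unit clause (c) forces c = 1.
Unit clause (b) forces b = 1.
That conflicts with the unit clause (b').
Both values of d lead to a conflict.

UNSATISFIABLE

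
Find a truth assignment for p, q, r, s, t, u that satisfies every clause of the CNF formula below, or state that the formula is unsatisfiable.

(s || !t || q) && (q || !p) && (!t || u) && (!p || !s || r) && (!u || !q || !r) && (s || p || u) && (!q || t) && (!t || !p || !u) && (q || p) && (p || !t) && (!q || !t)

UNSATISFIABLE

Branch on q: set q = true.
The clause (t) is unit, so t = true.
But (!t) is also a unit clause — contradiction.
That branch fails; take q = false instead.
The clause (!p) is unit, so p = false.
But (p) is also a unit clause — contradiction.
Either choice for q ends in contradiction.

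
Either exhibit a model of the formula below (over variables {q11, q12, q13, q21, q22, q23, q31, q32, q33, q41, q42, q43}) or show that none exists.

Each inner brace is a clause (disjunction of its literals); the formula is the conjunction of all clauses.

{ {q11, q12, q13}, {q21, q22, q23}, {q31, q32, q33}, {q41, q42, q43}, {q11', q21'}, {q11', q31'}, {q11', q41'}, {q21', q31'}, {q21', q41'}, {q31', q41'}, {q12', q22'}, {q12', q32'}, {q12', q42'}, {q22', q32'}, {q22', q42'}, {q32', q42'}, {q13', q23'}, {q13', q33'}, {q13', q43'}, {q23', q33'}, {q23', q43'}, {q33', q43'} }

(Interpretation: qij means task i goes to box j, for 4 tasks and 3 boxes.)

Suppose q11 = 0.
Suppose q12 = 1.
The clause (q22') is unit, so q22 = 0.
The clause (q32') is unit, so q32 = 0.
The clause (q42') is unit, so q42 = 0.
Suppose q21 = 1.
The clause (q31') is unit, so q31 = 0.
The clause (q33) is unit, so q33 = 1.
The clause (q41') is unit, so q41 = 0.
The clause (q43) is unit, so q43 = 1.
That conflicts with the unit clause (q43').
Undo q21 and try q21 = 0.
The clause (q23) is unit, so q23 = 1.
The clause (q13') is unit, so q13 = 0.
The clause (q33') is unit, so q33 = 0.
The clause (q31) is unit, so q31 = 1.
The clause (q41') is unit, so q41 = 0.
The clause (q43) is unit, so q43 = 1.
That conflicts with the unit clause (q43').
Both values of q21 lead to a conflict.
Undo q12 and try q12 = 0.
The clause (q13) is unit, so q13 = 1.
The clause (q23') is unit, so q23 = 0.
The clause (q33') is unit, so q33 = 0.
The clause (q43') is unit, so q43 = 0.
Suppose q21 = 1.
The clause (q31') is unit, so q31 = 0.
The clause (q32) is unit, so q32 = 1.
The clause (q41') is unit, so q41 = 0.
The clause (q42) is unit, so q42 = 1.
That conflicts with the unit clause (q42').
Undo q21 and try q21 = 0.
The clause (q22) is unit, so q22 = 1.
The clause (q32') is unit, so q32 = 0.
The clause (q31) is unit, so q31 = 1.
The clause (q41') is unit, so q41 = 0.
The clause (q42) is unit, so q42 = 1.
That conflicts with the unit clause (q42').
Both values of q21 lead to a conflict.
Both values of q12 lead to a conflict.
Undo q11 and try q11 = 1.
The clause (q21') is unit, so q21 = 0.
The clause (q31') is unit, so q31 = 0.
The clause (q41') is unit, so q41 = 0.
Suppose q22 = 1.
The clause (q12') is unit, so q12 = 0.
The clause (q32') is unit, so q32 = 0.
The clause (q33) is unit, so q33 = 1.
The clause (q42') is unit, so q42 = 0.
The clause (q43) is unit, so q43 = 1.
That conflicts with the unit clause (q43').
Undo q22 and try q22 = 0.
The clause (q23) is unit, so q23 = 1.
The clause (q13') is unit, so q13 = 0.
The clause (q33') is unit, so q33 = 0.
The clause (q32) is unit, so q32 = 1.
The clause (q12') is unit, so q12 = 0.
The clause (q42') is unit, so q42 = 0.
The clause (q43) is unit, so q43 = 1.
That conflicts with the unit clause (q43').
Both values of q22 lead to a conflict.
Both values of q11 lead to a conflict.

UNSATISFIABLE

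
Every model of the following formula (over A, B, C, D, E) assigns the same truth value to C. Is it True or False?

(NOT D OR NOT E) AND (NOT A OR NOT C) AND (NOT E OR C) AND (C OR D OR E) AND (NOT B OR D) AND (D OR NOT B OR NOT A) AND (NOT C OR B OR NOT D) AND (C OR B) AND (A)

Suppose C = true.
(NOT A) alone gives A = false.
That conflicts with the unit clause (A).
So every satisfying assignment has C = False.

False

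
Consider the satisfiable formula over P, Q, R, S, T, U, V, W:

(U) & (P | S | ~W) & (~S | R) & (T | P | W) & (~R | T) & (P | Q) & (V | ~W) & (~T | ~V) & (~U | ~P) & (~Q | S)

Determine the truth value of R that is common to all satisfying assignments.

True

Suppose R = 0.
From the singleton clause (U), U = 1.
From the singleton clause (~S), S = 0.
From the singleton clause (~P), P = 0.
From the singleton clause (~W), W = 0.
From the singleton clause (T), T = 1.
From the singleton clause (Q), Q = 1.
But (~Q) is also a unit clause — contradiction.
So every satisfying assignment has R = True.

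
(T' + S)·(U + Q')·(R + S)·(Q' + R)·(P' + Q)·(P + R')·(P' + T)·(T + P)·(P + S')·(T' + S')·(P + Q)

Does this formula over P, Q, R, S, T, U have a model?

Branch on T: set T = 0.
From the singleton clause (P'), P = 0.
That conflicts with the unit clause (P).
Backtrack on T: now try T = 1.
From the singleton clause (S), S = 1.
That conflicts with the unit clause (S').
Either choice for T ends in contradiction.
No assignment satisfies every clause.

Unsatisfiable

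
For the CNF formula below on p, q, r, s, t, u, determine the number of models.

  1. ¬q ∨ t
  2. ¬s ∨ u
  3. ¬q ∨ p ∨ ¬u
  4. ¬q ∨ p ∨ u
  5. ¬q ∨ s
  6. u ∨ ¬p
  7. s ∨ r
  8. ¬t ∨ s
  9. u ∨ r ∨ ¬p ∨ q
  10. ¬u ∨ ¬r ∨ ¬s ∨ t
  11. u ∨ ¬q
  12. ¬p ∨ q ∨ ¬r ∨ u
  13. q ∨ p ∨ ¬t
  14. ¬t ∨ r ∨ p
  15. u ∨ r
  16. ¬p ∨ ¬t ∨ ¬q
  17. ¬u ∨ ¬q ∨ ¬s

7

There are 2^6 = 64 truth assignments over (p, q, r, s, t, u).
Split on s. With s = True, the clauses containing s are satisfied and ¬s drops from the rest; 4 of the 2^5 = 32 assignments to the other variables satisfy what remains.
With s = False, by the same count on the reduced clause set, 3 assignments work.
Total: 4 + 3 = 7.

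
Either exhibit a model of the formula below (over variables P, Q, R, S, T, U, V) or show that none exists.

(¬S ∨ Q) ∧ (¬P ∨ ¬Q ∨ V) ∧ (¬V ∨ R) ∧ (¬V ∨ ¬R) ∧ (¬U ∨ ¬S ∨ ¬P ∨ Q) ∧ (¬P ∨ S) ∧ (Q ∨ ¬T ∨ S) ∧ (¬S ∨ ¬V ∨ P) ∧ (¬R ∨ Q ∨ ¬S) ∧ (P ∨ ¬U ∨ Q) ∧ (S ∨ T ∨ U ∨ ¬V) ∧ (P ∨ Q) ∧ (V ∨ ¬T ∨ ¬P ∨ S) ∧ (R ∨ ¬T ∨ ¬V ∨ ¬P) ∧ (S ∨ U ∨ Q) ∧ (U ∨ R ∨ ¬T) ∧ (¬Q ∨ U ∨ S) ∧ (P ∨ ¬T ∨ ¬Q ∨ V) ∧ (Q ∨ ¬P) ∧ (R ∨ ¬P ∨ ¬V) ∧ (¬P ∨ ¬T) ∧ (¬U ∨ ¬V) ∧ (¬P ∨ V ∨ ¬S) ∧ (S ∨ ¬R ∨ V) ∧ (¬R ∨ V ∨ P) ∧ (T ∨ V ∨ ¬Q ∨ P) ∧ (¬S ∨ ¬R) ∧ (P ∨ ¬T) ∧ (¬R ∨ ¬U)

UNSATISFIABLE

Case S = False:
(¬P) alone gives P = False.
(Q) alone gives Q = True.
(U) alone gives U = True.
(¬V) alone gives V = False.
(¬T) alone gives T = False.
But (T) is also a unit clause — contradiction.
That branch fails; take S = True instead.
(Q) alone gives Q = True.
(¬R) alone gives R = False.
(¬V) alone gives V = False.
(¬P) alone gives P = False.
(¬T) alone gives T = False.
But (T) is also a unit clause — contradiction.
Neither S = True nor S = False works.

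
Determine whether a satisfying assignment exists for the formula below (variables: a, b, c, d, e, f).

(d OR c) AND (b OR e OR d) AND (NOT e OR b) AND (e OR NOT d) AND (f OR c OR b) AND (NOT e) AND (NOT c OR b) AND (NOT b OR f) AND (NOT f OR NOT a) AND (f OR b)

Yes

The clause (NOT e) is unit, so e = false.
The clause (NOT d) is unit, so d = false.
The clause (c) is unit, so c = true.
The clause (b) is unit, so b = true.
The clause (f) is unit, so f = true.
The clause (NOT a) is unit, so a = false.
Every clause now holds.
A satisfying assignment: a: false; b: true; c: true; d: false; e: false; f: true.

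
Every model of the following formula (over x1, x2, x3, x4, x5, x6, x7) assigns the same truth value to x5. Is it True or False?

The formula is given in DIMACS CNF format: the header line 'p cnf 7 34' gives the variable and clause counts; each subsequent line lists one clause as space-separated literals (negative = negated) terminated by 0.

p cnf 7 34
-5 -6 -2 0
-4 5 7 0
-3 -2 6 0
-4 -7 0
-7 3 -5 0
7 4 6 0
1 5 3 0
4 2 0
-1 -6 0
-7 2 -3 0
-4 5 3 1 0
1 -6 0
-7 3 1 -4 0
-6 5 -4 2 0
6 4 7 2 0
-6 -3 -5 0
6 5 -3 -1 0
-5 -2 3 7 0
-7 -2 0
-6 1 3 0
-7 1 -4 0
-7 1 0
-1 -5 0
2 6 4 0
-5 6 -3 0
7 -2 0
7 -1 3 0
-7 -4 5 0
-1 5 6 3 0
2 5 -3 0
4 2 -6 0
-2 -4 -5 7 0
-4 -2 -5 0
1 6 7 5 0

True

Suppose x5 = False.
Suppose x4 = False.
(x2) alone gives x2 = True.
(¬x7) alone gives x7 = False.
Now (x7) is unsatisfied and unit — conflict.
So x4 must be the other value — set x4 = True.
(x7) alone gives x7 = True.
Now (¬x7) is unsatisfied and unit — conflict.
Both values of x4 lead to a conflict.
So every satisfying assignment has x5 = True.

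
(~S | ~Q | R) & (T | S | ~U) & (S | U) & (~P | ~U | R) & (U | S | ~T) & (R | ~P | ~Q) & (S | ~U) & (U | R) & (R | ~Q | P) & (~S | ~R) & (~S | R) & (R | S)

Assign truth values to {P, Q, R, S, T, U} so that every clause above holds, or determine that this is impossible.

Case S = 1:
Unit clause (~R) forces R = 0.
That conflicts with the unit clause (R).
That branch fails; take S = 0 instead.
Unit clause (U) forces U = 1.
That conflicts with the unit clause (~U).
Both values of S lead to a conflict.

UNSATISFIABLE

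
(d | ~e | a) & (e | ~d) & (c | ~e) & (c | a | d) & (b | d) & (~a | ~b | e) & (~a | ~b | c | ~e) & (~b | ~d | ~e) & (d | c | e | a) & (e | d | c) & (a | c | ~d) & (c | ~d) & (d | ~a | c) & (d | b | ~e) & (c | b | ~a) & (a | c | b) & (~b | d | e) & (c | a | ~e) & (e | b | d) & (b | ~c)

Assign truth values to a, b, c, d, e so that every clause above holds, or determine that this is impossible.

a: 1,  b: 1,  c: 1,  d: 0,  e: 1

Case e = 1:
(c) alone gives c = 1.
(b) alone gives b = 1.
(~d) alone gives d = 0.
(a) alone gives a = 1.
All clauses are satisfied.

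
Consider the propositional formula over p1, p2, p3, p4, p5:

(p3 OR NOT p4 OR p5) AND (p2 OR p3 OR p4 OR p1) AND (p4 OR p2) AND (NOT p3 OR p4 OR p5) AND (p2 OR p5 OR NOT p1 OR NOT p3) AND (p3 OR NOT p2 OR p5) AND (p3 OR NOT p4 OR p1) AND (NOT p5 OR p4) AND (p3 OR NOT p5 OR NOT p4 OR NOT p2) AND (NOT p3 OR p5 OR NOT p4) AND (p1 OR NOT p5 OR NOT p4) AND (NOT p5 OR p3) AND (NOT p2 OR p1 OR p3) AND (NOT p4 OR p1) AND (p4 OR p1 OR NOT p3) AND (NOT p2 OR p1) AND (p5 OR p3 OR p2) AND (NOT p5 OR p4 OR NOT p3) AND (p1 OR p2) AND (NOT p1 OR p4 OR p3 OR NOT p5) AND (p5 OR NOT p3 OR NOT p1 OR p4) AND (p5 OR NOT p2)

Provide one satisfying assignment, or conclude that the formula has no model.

p1 ↦ true; p2 ↦ true; p3 ↦ true; p4 ↦ true; p5 ↦ true

Try p4 = true.
Unit clause (p1) forces p1 = true.
Try p3 = true.
Unit clause (p5) forces p5 = true.
No clause remains; p2 is free.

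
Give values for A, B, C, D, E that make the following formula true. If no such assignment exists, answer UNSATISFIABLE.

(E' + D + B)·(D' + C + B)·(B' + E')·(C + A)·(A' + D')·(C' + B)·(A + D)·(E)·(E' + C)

The clause (E) is unit, so E = 1.
The clause (B') is unit, so B = 0.
The clause (D) is unit, so D = 1.
The clause (C) is unit, so C = 1.
Now (C') is unsatisfied and unit — conflict.

UNSATISFIABLE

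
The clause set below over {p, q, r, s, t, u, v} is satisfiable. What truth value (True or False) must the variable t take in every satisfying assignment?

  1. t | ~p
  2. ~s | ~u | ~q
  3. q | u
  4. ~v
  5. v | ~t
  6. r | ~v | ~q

Suppose t = 1.
Unit clause (~v) forces v = 0.
But (v) is also a unit clause — contradiction.
So every satisfying assignment has t = False.

False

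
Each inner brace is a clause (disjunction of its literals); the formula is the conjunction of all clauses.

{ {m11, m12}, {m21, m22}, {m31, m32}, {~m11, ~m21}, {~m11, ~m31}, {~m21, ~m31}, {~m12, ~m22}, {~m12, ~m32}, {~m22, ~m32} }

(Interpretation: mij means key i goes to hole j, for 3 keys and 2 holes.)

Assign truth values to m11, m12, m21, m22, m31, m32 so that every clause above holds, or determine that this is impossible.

Try m11 = 1.
(~m21) alone gives m21 = 0.
(m22) alone gives m22 = 1.
(~m31) alone gives m31 = 0.
(m32) alone gives m32 = 1.
But (~m32) is also a unit clause — contradiction.
So m11 must be the other value — set m11 = 0.
(m12) alone gives m12 = 1.
(~m22) alone gives m22 = 0.
(m21) alone gives m21 = 1.
(~m31) alone gives m31 = 0.
(m32) alone gives m32 = 1.
But (~m32) is also a unit clause — contradiction.
Neither m11 = 1 nor m11 = 0 works.

UNSATISFIABLE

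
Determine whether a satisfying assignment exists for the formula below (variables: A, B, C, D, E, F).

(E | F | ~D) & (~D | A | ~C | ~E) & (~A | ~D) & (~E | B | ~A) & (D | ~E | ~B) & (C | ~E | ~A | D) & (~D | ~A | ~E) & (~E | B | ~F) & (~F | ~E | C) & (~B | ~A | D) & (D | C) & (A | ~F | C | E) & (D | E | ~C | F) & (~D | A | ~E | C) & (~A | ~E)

Yes

Suppose A = 1.
Unit clause (~D) forces D = 0.
Unit clause (~B) forces B = 0.
Unit clause (~E) forces E = 0.
Unit clause (C) forces C = 1.
Unit clause (F) forces F = 1.
All clauses are satisfied.
A satisfying assignment: A=1; B=0; C=1; D=0; E=0; F=1.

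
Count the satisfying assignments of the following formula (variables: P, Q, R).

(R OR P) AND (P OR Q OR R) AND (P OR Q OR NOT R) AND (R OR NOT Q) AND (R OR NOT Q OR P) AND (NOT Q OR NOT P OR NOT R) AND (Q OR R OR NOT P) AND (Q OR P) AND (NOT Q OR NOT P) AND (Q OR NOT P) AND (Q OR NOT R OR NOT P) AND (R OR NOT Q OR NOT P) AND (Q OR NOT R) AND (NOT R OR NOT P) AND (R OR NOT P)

There are 2^3 = 8 truth assignments over (P, Q, R).
Check each against the 15 clauses (columns in the order P, Q, R):
  F F F  ✗ fails (R OR P)
  F F T  ✗ fails (P OR Q OR NOT R)
  F T F  ✗ fails (R OR P)
  F T T  ✓ satisfies all
  T F F  ✗ fails (Q OR R OR NOT P)
  T F T  ✗ fails (Q OR NOT P)
  T T F  ✗ fails (R OR NOT Q)
  T T T  ✗ fails (NOT Q OR NOT P OR NOT R)
1 of the 8 rows is a model.

1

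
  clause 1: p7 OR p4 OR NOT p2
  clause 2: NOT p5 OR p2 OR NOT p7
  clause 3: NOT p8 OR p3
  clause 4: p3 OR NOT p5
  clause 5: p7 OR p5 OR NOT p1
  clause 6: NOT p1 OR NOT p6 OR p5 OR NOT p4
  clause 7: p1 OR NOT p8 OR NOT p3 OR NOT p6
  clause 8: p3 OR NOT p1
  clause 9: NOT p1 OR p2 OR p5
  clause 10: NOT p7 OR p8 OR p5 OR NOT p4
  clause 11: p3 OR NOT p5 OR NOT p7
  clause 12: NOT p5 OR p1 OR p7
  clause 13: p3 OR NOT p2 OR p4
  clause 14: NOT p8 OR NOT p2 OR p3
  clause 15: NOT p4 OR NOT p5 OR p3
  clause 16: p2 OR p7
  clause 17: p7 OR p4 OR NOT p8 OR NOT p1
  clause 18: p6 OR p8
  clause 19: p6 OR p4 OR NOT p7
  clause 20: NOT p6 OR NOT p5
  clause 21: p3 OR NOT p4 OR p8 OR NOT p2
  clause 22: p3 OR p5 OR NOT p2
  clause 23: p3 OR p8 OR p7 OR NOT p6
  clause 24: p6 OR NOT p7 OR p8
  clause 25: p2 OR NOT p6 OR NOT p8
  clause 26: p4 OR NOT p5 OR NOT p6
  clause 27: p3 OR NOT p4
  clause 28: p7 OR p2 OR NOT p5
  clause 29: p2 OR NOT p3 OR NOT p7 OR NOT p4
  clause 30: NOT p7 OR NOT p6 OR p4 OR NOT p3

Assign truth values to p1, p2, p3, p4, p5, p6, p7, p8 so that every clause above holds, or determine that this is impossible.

Try p8 = true.
From the singleton clause (p3), p3 = true.
Try p1 = true.
Try p7 = true.
Try p5 = false.
From the singleton clause (p2), p2 = true.
Try p6 = false.
From the singleton clause (p4), p4 = true.
All clauses are satisfied.

p1=true,  p2=true,  p3=true,  p4=true,  p5=false,  p6=false,  p7=true,  p8=true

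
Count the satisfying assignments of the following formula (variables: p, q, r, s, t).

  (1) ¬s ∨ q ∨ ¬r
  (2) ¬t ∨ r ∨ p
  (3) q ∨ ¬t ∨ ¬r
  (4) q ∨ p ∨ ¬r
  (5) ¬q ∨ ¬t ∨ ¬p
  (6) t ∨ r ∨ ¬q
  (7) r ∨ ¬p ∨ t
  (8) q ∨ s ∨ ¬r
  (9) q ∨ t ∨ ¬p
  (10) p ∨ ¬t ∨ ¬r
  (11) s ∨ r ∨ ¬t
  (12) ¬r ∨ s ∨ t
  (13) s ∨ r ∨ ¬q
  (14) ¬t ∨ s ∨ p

There are 2^5 = 32 truth assignments over (p, q, r, s, t).
Split on s. With s = True, the clauses containing s are satisfied and ¬s drops from the rest; 4 of the 2^4 = 16 assignments to the other variables satisfy what remains.
With s = False, by the same count on the reduced clause set, 1 assignment works.
(One model: p=F, q=F, r=F, s=F, t=F.)
Total: 4 + 1 = 5.

5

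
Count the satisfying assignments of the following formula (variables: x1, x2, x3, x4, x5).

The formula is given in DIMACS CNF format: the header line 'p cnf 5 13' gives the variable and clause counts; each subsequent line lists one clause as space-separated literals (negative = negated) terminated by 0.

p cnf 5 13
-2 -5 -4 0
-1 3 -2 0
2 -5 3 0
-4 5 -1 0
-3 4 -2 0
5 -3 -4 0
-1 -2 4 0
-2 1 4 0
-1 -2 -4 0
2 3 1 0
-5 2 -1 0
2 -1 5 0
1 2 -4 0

3

There are 2^5 = 32 truth assignments over (x1, x2, x3, x4, x5).
Split on x1. With x1 = True, the clauses containing x1 are satisfied and ¬x1 drops from the rest; 0 of the 2^4 = 16 assignments to the other variables satisfy what remains.
With x1 = False, by the same count on the reduced clause set, 3 assignments work.
(One model: x1=F, x2=F, x3=T, x4=F, x5=F.)
Total: 0 + 3 = 3.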